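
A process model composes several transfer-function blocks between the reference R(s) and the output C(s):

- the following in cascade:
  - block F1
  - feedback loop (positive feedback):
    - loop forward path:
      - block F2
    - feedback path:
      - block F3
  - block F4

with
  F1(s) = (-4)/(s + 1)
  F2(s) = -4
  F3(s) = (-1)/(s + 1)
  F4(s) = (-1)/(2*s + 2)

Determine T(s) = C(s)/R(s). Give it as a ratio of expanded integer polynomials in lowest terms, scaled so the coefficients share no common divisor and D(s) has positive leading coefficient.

First reduce the diagram to T(s).

(1) reduce the feedback loop with forward F2 and return F3: (-4*s - 4)/(s - 3)
(2) series reduction of F1, [F2/(1-F2*F3)], F4, which is the overall transfer function T(s) = C(s)/R(s) in lowest terms

Answer: (-8)/(s^2 - 2*s - 3)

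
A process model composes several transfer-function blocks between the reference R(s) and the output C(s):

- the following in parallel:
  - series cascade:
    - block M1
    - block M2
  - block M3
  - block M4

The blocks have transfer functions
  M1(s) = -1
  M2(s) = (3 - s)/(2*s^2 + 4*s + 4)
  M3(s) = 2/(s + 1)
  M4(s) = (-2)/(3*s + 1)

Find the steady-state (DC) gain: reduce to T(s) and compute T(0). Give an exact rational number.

1. series reduction of M1, M2; result (s - 3)/(2*s^2 + 4*s + 4)
2. sum the parallel branches (M1*M2), M3, M4; result (11*s^3 + 11*s^2 + 5*s - 3)/(6*s^4 + 20*s^3 + 30*s^2 + 20*s + 4)
DC gain: substitute s = 0 into T(s) from step 2: T(0) = -3/4.

Hence the answer: -3/4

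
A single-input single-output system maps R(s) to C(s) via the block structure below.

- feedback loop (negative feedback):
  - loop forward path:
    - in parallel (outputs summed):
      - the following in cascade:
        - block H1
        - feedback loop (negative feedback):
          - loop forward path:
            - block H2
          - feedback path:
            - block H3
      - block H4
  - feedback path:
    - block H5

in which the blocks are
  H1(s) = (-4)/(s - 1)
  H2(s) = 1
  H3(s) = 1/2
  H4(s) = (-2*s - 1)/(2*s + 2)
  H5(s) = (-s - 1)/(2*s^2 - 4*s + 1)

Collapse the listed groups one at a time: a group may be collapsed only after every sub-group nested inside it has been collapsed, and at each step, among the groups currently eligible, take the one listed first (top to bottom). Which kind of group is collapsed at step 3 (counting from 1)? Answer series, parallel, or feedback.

[1] apply the feedback formula to H2, H3
[2] multiply H1, [H2/(1+H2*H3)] (series)
[3] sum the parallel branches (H1*[H2/(1+H2*H3)]), H4
[4] collapse the loop (((H1*[H2/(1+H2*H3)])+H4) forward, H5 return)
So the answer for step 3 is parallel.

Therefore the answer is parallel.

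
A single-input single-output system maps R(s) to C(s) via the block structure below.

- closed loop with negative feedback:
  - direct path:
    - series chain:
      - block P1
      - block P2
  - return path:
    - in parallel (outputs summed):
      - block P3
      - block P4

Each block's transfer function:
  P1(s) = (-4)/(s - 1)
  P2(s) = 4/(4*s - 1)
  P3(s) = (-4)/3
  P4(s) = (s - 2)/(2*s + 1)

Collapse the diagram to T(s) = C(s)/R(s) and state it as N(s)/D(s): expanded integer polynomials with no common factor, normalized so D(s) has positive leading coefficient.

Answer: (-96*s - 48)/(24*s^3 - 18*s^2 + 71*s + 163)

Working:
Step 1 - reduce the series chain P1, P2; result (-16)/(4*s^2 - 5*s + 1)
Step 2 - sum the parallel branches P3, P4; result (-5*s - 10)/(6*s + 3)
Step 3 - feedback reduction of (P1*P2), (P3+P4), which is the overall transfer function T(s) = C(s)/R(s) in lowest terms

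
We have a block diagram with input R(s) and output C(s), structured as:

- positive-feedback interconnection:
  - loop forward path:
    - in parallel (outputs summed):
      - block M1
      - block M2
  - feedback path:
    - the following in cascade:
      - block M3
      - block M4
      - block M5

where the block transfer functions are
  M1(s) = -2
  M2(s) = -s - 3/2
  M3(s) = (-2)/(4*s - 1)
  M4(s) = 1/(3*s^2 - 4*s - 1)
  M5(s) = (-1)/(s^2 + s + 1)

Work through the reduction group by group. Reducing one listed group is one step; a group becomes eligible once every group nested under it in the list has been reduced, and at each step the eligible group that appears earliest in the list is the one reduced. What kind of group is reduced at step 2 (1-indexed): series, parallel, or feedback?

Step 1. reduce the parallel group M1, M2
Step 2. multiply M3, M4, M5 (series)
Step 3. close the feedback loop around (M1+M2), (M3*M4*M5)
Step 2: series.

Therefore the answer is series.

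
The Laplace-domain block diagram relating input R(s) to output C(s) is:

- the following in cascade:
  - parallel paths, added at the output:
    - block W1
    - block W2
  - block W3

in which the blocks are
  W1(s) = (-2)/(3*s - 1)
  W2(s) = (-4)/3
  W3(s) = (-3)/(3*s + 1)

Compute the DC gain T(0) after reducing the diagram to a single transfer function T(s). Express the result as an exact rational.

[1] combine W1, W2 in parallel gives (-12*s - 2)/(9*s - 3)
[2] series reduction of (W1+W2), W3 gives (12*s + 2)/(9*s^2 - 1)
That last expression is T(s); at s = 0 only the constant terms survive, so T(0) = 2/(-1) = -2.

Hence the answer: -2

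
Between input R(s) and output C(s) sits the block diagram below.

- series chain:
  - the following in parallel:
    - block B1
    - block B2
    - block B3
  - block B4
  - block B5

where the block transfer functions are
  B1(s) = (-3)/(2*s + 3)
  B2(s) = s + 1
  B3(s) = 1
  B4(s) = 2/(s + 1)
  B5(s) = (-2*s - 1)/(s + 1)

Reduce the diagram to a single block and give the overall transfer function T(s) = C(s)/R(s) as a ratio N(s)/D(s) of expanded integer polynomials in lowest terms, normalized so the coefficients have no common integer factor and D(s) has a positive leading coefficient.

(1) add B1, B2, B3 (parallel); result (2*s^2 + 7*s + 3)/(2*s + 3)
(2) reduce the series chain (B1+B2+B3), B4, B5, giving the overall T(s)

Answer: (-8*s^3 - 32*s^2 - 26*s - 6)/(2*s^3 + 7*s^2 + 8*s + 3)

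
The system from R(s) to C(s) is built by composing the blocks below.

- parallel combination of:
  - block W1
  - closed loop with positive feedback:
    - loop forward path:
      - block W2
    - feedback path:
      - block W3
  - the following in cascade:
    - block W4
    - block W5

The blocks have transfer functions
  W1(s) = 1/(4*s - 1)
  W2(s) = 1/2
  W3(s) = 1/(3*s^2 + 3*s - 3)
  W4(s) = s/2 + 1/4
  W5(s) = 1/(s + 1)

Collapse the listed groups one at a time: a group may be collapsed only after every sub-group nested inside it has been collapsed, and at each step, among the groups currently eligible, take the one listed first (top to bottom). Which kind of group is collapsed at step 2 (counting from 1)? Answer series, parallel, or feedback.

Answer: series

Working:
Step 1: close the feedback loop around W2, W3
Step 2: cascade W4, W5
Step 3: sum the parallel branches W1, [W2/(1-W2*W3)], (W4*W5)
So the answer for step 2 is series.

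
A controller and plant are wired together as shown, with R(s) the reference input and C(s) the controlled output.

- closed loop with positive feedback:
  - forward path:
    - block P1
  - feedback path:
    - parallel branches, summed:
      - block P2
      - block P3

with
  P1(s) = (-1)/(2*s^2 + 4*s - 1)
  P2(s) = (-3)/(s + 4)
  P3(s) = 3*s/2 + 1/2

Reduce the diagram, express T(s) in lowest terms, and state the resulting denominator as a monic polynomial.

[1] reduce the parallel group P2, P3; result (3*s^2 + 13*s - 2)/(2*s + 8)
[2] collapse the loop (P1 forward, (P2+P3) return); result (-2*s - 8)/(4*s^3 + 27*s^2 + 43*s - 10)
The result of step 2 is T(s) in lowest terms. Its denominator has leading coefficient 4; dividing the denominator through by 4 makes it monic.

Hence the answer: s^3 + 27*s^2/4 + 43*s/4 - 5/2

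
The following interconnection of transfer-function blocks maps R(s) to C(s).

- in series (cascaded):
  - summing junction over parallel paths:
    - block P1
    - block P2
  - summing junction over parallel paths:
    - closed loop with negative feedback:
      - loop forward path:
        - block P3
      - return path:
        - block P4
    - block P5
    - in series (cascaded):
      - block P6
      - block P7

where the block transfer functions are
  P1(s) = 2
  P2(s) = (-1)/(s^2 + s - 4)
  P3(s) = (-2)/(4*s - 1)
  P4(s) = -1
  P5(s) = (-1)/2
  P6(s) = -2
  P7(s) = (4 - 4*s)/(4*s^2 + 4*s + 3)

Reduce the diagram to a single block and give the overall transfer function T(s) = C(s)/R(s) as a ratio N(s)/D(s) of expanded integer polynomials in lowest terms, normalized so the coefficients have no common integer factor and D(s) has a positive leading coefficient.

Answer: (-32*s^5 + 24*s^4 + 40*s^3 - 474*s^2 + 658*s + 279)/(32*s^5 + 72*s^4 - 56*s^3 - 122*s^2 - 122*s - 24)

Working:
(1) sum the parallel branches P1, P2; result (2*s^2 + 2*s - 9)/(s^2 + s - 4)
(2) apply the feedback formula to P3, P4; result (-2)/(4*s + 1)
(3) series reduction of P6, P7; result (8*s - 8)/(4*s^2 + 4*s + 3)
(4) parallel reduction of [P3/(1+P3*P4)], P5, (P6*P7); result (-16*s^3 + 28*s^2 - 80*s - 31)/(32*s^3 + 40*s^2 + 32*s + 6)
(5) combine (P1+P2), ([P3/(1+P3*P4)]+P5+(P6*P7)) in series - this is the overall T(s), already in the required normalized form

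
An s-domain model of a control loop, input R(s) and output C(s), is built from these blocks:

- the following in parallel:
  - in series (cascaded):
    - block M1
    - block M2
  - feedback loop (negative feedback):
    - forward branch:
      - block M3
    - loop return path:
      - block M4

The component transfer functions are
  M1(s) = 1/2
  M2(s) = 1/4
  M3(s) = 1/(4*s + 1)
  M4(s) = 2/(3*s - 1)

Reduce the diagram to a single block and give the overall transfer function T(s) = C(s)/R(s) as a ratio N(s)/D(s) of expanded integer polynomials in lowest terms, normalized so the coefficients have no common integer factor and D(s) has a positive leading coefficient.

Step 1 - multiply M1, M2 (series): 1/8
Step 2 - close the feedback loop around M3, M4: (3*s - 1)/(12*s^2 - s + 1)
Step 3 - add (M1*M2), [M3/(1+M3*M4)] (parallel), giving the overall T(s)

Hence the answer: (12*s^2 + 23*s - 7)/(96*s^2 - 8*s + 8)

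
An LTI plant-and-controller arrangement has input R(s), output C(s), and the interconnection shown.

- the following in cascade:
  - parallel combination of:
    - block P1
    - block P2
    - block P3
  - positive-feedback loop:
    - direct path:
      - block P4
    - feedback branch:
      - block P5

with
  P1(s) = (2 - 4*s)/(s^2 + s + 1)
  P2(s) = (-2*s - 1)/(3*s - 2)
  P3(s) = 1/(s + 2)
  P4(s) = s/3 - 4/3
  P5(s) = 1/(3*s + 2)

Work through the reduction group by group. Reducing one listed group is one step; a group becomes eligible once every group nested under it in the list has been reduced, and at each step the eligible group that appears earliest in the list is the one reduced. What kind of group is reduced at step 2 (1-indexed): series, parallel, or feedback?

[1] parallel reduction of P1, P2, P3
[2] close the feedback loop around P4, P5
[3] reduce the series chain (P1+P2+P3), [P4/(1-P4*P5)]
Step 2 collapses a feedback group.

Answer: feedback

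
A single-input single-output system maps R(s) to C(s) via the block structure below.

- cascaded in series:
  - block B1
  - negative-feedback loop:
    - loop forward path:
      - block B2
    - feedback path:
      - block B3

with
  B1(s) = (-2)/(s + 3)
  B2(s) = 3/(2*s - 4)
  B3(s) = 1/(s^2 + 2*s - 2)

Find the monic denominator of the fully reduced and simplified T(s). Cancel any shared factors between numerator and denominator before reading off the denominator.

First reduce the diagram to T(s).

Step 1 - collapse the loop (B2 forward, B3 return); result (3*s^2 + 6*s - 6)/(2*s^3 - 12*s + 11)
Step 2 - series reduction of B1, [B2/(1+B2*B3)]; result (-6*s^2 - 12*s + 12)/(2*s^4 + 6*s^3 - 12*s^2 - 25*s + 33)
The result of step 2 is T(s) in lowest terms. Its denominator has leading coefficient 2; dividing the denominator through by 2 makes it monic.

Answer: s^4 + 3*s^3 - 6*s^2 - 25*s/2 + 33/2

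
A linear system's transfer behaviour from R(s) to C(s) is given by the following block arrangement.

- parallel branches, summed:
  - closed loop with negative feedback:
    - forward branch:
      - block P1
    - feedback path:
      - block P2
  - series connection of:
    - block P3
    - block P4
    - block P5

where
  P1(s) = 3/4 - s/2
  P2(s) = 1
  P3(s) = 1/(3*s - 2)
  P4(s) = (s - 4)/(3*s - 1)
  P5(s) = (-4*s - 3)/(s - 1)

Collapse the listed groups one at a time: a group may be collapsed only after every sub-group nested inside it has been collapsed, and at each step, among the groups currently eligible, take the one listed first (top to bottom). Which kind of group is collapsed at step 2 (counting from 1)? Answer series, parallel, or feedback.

Step 1. collapse the loop (P1 forward, P2 return)
Step 2. cascade P3, P4, P5
Step 3. sum the parallel branches [P1/(1+P1*P2)], (P3*P4*P5)
So the answer for step 2 is series.

Answer: series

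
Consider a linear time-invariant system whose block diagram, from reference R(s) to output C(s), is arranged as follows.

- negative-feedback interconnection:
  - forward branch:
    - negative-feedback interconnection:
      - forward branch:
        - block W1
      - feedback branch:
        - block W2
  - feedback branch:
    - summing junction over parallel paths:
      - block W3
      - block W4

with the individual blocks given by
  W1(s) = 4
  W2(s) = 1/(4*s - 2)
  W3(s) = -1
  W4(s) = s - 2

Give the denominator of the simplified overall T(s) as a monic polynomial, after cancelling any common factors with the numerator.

First reduce the diagram to T(s).

1. close the feedback loop around W1, W2, giving (8*s - 4)/(2*s + 1)
2. sum the parallel branches W3, W4, giving s - 3
3. feedback reduction of [W1/(1+W1*W2)], (W3+W4), giving (8*s - 4)/(8*s^2 - 26*s + 13)
T(s) is the step-3 result (common factors already cancelled). Leading coefficient of the denominator: 8. Divide through by 8 for the monic polynomial.

Answer: s^2 - 13*s/4 + 13/8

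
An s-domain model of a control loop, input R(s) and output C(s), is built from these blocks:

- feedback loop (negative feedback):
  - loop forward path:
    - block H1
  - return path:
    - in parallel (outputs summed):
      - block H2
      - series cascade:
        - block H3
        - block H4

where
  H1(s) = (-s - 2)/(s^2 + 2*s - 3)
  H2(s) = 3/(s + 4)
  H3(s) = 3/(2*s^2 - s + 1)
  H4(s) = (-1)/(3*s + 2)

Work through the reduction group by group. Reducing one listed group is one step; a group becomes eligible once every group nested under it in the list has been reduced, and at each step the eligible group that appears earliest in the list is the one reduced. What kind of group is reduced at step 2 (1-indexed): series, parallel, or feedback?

The answer is parallel.

Reasoning:
1. multiply H3, H4 (series)
2. parallel reduction of H2, (H3*H4)
3. feedback reduction of H1, (H2+(H3*H4))
Step 2: parallel.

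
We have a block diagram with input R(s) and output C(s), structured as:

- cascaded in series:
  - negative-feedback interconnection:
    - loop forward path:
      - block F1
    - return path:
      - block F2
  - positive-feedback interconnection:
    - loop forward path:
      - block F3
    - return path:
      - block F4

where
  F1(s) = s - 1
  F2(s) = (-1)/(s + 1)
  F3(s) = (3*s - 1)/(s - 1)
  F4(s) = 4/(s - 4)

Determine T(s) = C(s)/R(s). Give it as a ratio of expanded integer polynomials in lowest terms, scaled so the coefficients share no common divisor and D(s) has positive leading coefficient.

The answer is (3*s^4 - 13*s^3 + s^2 + 13*s - 4)/(2*s^2 - 34*s + 16).

Reasoning:
[1] reduce the feedback loop with forward F1 and return F2 -> s^2/2 - 1/2
[2] feedback reduction of F3, F4 -> (3*s^2 - 13*s + 4)/(s^2 - 17*s + 8)
[3] combine [F1/(1+F1*F2)], [F3/(1-F3*F4)] in series, which is the overall transfer function T(s) = C(s)/R(s) in lowest terms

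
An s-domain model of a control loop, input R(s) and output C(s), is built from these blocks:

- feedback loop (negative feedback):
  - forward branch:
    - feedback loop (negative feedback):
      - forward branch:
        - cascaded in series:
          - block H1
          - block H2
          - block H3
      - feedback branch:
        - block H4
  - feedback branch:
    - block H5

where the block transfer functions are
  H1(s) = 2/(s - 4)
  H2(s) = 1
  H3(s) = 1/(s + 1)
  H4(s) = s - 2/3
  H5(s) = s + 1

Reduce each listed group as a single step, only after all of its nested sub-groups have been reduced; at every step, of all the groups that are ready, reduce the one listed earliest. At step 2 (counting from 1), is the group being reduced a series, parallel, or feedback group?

The answer is feedback.

Reasoning:
[1] multiply H1, H2, H3 (series)
[2] apply the feedback formula to (H1*H2*H3), H4
[3] apply the feedback formula to [(H1*H2*H3)/(1+(H1*H2*H3)*H4)], H5
The group at step 2 is a feedback group.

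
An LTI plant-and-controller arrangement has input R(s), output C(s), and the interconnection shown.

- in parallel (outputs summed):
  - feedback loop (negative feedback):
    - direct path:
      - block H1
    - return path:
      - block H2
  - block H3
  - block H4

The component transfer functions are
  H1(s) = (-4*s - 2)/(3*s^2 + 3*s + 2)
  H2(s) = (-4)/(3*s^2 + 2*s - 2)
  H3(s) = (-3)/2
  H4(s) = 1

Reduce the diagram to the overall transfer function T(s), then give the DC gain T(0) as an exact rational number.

First reduce the diagram to T(s).

1. apply the feedback formula to H1, H2 = (-12*s^3 - 14*s^2 + 4*s + 4)/(9*s^4 + 15*s^3 + 6*s^2 + 14*s + 4)
2. combine [H1/(1+H1*H2)], H3, H4 in parallel = (-9*s^4 - 39*s^3 - 34*s^2 - 6*s + 4)/(18*s^4 + 30*s^3 + 12*s^2 + 28*s + 8)
That last expression is T(s); at s = 0 only the constant terms survive, so T(0) = 4/8 = 1/2.

Answer: 1/2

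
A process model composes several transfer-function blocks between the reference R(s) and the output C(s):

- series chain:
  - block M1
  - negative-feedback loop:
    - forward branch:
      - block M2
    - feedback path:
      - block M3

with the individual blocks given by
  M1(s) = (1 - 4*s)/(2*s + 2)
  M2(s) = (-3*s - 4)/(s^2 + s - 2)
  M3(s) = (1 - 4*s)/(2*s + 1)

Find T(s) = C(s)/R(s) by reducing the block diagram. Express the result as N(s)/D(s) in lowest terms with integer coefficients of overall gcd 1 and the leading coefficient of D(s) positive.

(1) close the feedback loop around M2, M3; result (-6*s^2 - 11*s - 4)/(2*s^3 + 15*s^2 + 10*s - 6)
(2) cascade M1, [M2/(1+M2*M3)], giving the overall T(s)

Therefore the answer is (24*s^3 + 38*s^2 + 5*s - 4)/(4*s^4 + 34*s^3 + 50*s^2 + 8*s - 12).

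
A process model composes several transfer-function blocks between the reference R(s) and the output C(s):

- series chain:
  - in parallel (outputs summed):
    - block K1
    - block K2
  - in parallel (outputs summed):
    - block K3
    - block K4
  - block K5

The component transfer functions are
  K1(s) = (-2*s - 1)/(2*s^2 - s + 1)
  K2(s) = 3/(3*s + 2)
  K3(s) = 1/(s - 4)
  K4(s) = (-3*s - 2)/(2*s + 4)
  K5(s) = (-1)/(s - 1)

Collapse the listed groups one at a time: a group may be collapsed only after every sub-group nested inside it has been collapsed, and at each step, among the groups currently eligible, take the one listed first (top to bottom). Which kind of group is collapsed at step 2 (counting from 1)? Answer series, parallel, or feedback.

Reducing step by step:

(1) sum the parallel branches K1, K2
(2) combine K3, K4 in parallel
(3) cascade (K1+K2), (K3+K4), K5
Step 2: parallel.

Answer: parallel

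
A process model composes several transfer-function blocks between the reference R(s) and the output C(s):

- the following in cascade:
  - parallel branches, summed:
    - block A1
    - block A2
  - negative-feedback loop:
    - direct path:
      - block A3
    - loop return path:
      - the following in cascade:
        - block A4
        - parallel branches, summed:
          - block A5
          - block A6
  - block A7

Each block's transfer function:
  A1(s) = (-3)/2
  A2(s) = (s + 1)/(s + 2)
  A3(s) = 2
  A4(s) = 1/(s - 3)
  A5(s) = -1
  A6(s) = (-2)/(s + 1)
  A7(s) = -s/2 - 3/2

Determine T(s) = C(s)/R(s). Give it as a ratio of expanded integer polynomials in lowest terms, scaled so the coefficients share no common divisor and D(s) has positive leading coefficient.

The answer is (s^4 + 5*s^3 - 5*s^2 - 45*s - 36)/(2*s^3 - 4*s^2 - 34*s - 36).

Reasoning:
(1) parallel reduction of A1, A2: (-s - 4)/(2*s + 4)
(2) add A5, A6 (parallel): (-s - 3)/(s + 1)
(3) multiply A4, (A5+A6) (series): (-s - 3)/(s^2 - 2*s - 3)
(4) reduce the feedback loop with forward A3 and return (A4*(A5+A6)): (2*s^2 - 4*s - 6)/(s^2 - 4*s - 9)
(5) series reduction of (A1+A2), [A3/(1+A3*(A4*(A5+A6)))], A7: this yields T(s), and no further normalization is needed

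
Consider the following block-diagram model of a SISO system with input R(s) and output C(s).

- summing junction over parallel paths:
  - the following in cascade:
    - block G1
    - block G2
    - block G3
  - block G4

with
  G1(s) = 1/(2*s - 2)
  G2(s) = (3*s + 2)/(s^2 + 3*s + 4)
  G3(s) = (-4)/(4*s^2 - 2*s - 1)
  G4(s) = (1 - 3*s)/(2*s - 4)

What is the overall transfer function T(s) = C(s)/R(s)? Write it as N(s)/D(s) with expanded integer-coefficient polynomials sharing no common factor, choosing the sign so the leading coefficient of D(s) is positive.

First reduce the diagram to T(s).

Step 1. series reduction of G1, G2, G3 gives (-6*s - 4)/(4*s^5 + 6*s^4 - s^3 - 20*s^2 + 7*s + 4)
Step 2. parallel reduction of (G1*G2*G3), G4: this yields T(s), and no further normalization is needed

Answer: (-12*s^6 - 14*s^5 + 9*s^4 + 59*s^3 - 53*s^2 + 11*s + 20)/(8*s^6 - 4*s^5 - 26*s^4 - 36*s^3 + 94*s^2 - 20*s - 16)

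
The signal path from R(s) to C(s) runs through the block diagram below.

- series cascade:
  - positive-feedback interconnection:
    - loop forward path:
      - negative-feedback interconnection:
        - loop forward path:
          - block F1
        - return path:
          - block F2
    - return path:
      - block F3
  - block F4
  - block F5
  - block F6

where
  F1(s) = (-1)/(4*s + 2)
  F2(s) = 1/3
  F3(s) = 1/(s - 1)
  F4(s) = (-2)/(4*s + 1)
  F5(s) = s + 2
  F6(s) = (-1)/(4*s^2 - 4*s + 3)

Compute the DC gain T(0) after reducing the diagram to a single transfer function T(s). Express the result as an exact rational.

Reducing step by step:

[1] reduce the feedback loop with forward F1 and return F2; result (-3)/(12*s + 5)
[2] feedback reduction of [F1/(1+F1*F2)], F3; result (3 - 3*s)/(12*s^2 - 7*s - 2)
[3] cascade [[F1/(1+F1*F2)]/(1-[F1/(1+F1*F2)]*F3)], F4, F5, F6; result (-6*s^2 - 6*s + 12)/(192*s^5 - 256*s^4 + 148*s^3 + 4*s^2 - 37*s - 6)
DC gain: substitute s = 0 into T(s) from step 3: T(0) = 12/(-6) = -2.

Answer: -2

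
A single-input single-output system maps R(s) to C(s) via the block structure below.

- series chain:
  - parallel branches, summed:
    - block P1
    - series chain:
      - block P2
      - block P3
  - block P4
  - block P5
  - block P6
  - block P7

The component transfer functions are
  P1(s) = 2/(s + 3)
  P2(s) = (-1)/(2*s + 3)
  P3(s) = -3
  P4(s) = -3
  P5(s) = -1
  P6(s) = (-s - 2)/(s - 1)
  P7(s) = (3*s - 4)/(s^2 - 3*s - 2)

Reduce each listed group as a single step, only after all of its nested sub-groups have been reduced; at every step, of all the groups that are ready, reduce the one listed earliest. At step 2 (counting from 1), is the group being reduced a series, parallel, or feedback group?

Step 1. combine P2, P3 in series
Step 2. parallel reduction of P1, (P2*P3)
Step 3. combine (P1+(P2*P3)), P4, P5, P6, P7 in series
So the answer for step 2 is parallel.

Final answer: parallel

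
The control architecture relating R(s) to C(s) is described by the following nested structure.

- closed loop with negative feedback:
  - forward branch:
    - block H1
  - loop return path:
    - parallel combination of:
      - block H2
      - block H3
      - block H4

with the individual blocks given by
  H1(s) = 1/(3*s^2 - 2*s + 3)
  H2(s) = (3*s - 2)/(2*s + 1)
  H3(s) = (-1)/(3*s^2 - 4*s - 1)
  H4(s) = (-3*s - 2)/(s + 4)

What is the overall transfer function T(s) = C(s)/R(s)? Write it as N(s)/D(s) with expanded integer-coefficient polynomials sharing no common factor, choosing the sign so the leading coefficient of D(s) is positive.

Answer: (6*s^4 + 19*s^3 - 26*s^2 - 25*s - 4)/(18*s^6 + 45*s^5 - 107*s^4 + 55*s^3 - 81*s^2 - 39*s - 6)

Working:
Step 1. reduce the parallel group H2, H3, H4, giving (-9*s^4 + 21*s^3 - 41*s^2 + 28*s + 6)/(6*s^4 + 19*s^3 - 26*s^2 - 25*s - 4)
Step 2. feedback reduction of H1, (H2+H3+H4) - this is the overall T(s), already in the required normalized form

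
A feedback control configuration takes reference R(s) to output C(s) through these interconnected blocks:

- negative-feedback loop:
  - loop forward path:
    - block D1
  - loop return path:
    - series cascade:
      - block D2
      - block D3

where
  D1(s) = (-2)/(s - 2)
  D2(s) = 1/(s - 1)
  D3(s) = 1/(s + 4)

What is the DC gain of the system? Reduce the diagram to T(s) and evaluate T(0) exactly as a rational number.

Step 1 - series reduction of D2, D3, giving 1/(s^2 + 3*s - 4)
Step 2 - feedback reduction of D1, (D2*D3), giving (-2*s^2 - 6*s + 8)/(s^3 + s^2 - 10*s + 6)
The step-2 result is T(s). Setting s = 0: T(0) = 8/6 = 4/3.

Therefore the answer is 4/3.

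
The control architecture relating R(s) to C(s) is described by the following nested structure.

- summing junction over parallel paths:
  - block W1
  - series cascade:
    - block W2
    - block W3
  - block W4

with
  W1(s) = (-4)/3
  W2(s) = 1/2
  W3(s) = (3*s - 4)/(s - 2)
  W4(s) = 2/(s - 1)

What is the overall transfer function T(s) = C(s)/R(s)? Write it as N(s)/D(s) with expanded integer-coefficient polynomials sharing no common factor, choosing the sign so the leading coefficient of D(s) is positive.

Reducing step by step:

1. multiply W2, W3 (series) -> (3*s - 4)/(2*s - 4)
2. reduce the parallel group W1, (W2*W3), W4, giving the overall T(s)

Answer: (s^2 + 15*s - 28)/(6*s^2 - 18*s + 12)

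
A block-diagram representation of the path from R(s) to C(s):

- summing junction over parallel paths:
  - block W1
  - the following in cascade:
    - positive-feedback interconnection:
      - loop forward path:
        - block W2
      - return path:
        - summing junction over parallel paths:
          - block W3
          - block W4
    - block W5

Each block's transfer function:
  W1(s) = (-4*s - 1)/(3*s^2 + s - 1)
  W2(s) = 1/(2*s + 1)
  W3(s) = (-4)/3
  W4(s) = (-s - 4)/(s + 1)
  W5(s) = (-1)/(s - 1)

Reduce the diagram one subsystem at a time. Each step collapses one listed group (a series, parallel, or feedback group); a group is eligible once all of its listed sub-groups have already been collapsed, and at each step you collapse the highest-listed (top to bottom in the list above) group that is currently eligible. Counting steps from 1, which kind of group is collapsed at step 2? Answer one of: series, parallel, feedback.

Reducing step by step:

1. sum the parallel branches W3, W4
2. close the feedback loop around W2, (W3+W4)
3. combine [W2/(1-W2*(W3+W4))], W5 in series
4. add W1, ([W2/(1-W2*(W3+W4))]*W5) (parallel)
Step 2: feedback.

Answer: feedback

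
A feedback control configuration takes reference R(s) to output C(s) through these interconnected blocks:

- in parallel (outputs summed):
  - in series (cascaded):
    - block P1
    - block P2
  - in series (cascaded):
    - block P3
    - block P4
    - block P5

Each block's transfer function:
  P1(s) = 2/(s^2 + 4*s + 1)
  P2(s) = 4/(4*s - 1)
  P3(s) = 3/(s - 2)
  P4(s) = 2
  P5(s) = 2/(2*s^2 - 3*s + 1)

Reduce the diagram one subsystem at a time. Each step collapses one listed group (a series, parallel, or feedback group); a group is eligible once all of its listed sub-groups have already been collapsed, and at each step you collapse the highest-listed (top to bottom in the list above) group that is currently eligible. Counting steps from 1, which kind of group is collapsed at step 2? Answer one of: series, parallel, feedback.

Answer: series

Working:
Step 1. series reduction of P1, P2
Step 2. multiply P3, P4, P5 (series)
Step 3. add (P1*P2), (P3*P4*P5) (parallel)
Step 2 collapses a series group.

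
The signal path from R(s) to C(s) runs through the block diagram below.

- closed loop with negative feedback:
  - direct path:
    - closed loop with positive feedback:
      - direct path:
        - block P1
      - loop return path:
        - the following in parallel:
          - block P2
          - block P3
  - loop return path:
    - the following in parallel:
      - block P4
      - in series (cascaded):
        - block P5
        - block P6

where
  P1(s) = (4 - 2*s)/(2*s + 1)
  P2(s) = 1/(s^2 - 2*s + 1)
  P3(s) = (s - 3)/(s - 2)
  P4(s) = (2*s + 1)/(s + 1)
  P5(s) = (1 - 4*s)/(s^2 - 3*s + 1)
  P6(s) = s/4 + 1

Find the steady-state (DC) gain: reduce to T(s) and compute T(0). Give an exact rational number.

First reduce the diagram to T(s).

1. combine P2, P3 in parallel: (s^3 - 5*s^2 + 8*s - 5)/(s^3 - 4*s^2 + 5*s - 2)
2. apply the feedback formula to P1, (P2+P3): (-2*s^3 + 8*s^2 - 10*s + 4)/(4*s^3 - 13*s^2 + 16*s - 9)
3. combine P5, P6 in series: (-4*s^2 - 15*s + 4)/(4*s^2 - 12*s + 4)
4. add P4, (P5*P6) (parallel): (4*s^3 - 39*s^2 - 15*s + 8)/(4*s^3 - 8*s^2 - 8*s + 4)
5. reduce the feedback loop with forward [P1/(1-P1*(P2+P3))] and return (P4+(P5*P6)): (-4*s^6 + 24*s^5 - 44*s^4 + 12*s^3 + 40*s^2 - 36*s + 8)/(4*s^6 + 13*s^5 - 93*s^4 + 113*s^3 - 25*s^2 - 2*s - 2)
Evaluating the step-5 result (the overall T(s)) at s = 0 gives T(0) = 8/(-2) = -4.

Answer: -4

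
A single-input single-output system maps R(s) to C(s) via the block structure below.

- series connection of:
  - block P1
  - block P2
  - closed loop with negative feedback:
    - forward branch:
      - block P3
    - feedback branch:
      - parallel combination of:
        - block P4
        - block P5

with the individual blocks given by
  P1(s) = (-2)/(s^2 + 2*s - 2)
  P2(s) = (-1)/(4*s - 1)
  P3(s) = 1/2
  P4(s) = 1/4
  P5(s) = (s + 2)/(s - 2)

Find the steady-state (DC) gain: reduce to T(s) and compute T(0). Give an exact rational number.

Reducing step by step:

Step 1 - sum the parallel branches P4, P5 -> (5*s + 6)/(4*s - 8)
Step 2 - feedback reduction of P3, (P4+P5) -> (4*s - 8)/(13*s - 10)
Step 3 - reduce the series chain P1, P2, [P3/(1+P3*(P4+P5))] -> (8*s - 16)/(52*s^4 + 51*s^3 - 200*s^2 + 126*s - 20)
The step-3 result is T(s). Setting s = 0: T(0) = -16/(-20) = 4/5.

Answer: 4/5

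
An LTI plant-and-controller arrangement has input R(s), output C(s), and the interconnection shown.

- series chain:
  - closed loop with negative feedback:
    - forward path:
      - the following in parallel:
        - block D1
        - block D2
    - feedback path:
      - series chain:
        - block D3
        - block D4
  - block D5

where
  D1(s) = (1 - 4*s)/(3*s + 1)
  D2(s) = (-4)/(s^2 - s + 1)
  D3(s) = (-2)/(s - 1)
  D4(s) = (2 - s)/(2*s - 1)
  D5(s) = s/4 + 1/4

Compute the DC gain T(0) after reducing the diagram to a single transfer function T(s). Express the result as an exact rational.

(1) sum the parallel branches D1, D2, giving (-4*s^3 + 5*s^2 - 17*s - 3)/(3*s^3 - 2*s^2 + 2*s + 1)
(2) cascade D3, D4, giving (2*s - 4)/(2*s^2 - 3*s + 1)
(3) apply the feedback formula to (D1+D2), (D3*D4), giving (-8*s^5 + 22*s^4 - 53*s^3 + 50*s^2 - 8*s - 3)/(6*s^5 - 21*s^4 + 39*s^3 - 60*s^2 + 61*s + 13)
(4) combine [(D1+D2)/(1+(D1+D2)*(D3*D4))], D5 in series, giving (-8*s^6 + 14*s^5 - 31*s^4 - 3*s^3 + 42*s^2 - 11*s - 3)/(24*s^5 - 84*s^4 + 156*s^3 - 240*s^2 + 244*s + 52)
Step 4 gives the overall T(s). Then T(0) = -3/52.

Final answer: -3/52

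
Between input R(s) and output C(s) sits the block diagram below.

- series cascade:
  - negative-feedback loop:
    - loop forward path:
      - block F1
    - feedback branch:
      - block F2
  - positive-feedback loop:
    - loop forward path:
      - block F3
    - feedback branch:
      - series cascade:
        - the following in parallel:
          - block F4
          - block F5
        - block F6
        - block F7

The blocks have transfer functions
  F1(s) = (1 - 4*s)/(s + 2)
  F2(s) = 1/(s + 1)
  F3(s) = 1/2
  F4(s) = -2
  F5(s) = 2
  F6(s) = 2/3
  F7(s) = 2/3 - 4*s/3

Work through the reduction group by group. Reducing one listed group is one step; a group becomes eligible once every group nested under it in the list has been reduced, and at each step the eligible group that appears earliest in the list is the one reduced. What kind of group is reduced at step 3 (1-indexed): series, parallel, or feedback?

Step 1. collapse the loop (F1 forward, F2 return)
Step 2. sum the parallel branches F4, F5
Step 3. cascade (F4+F5), F6, F7
Step 4. apply the feedback formula to F3, ((F4+F5)*F6*F7)
Step 5. reduce the series chain [F1/(1+F1*F2)], [F3/(1-F3*((F4+F5)*F6*F7))]
The group at step 3 is a series group.

Therefore the answer is series.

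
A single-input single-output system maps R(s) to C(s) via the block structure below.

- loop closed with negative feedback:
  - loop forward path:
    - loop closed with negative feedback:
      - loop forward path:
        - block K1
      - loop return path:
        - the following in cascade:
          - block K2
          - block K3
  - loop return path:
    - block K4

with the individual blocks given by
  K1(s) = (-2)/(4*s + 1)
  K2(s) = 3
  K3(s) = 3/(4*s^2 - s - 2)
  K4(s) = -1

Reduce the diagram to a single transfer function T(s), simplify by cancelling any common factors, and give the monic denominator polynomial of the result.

First reduce the diagram to T(s).

[1] combine K2, K3 in series: 9/(4*s^2 - s - 2)
[2] feedback reduction of K1, (K2*K3): (-8*s^2 + 2*s + 4)/(16*s^3 - 9*s - 20)
[3] close the feedback loop around [K1/(1+K1*(K2*K3))], K4: (-8*s^2 + 2*s + 4)/(16*s^3 + 8*s^2 - 11*s - 24)
T(s) is the step-3 result (common factors already cancelled). Leading coefficient of the denominator: 16. Divide through by 16 for the monic polynomial.

Answer: s^3 + s^2/2 - 11*s/16 - 3/2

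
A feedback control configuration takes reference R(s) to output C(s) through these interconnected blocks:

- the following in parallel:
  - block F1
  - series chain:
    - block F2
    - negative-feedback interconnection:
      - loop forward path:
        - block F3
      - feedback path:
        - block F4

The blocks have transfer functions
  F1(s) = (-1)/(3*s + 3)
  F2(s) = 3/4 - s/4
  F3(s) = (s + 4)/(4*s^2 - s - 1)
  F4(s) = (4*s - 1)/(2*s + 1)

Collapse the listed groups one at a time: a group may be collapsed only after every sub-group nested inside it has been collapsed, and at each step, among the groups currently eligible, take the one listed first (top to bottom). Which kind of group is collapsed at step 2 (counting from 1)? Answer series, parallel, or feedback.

Step 1 - collapse the loop (F3 forward, F4 return)
Step 2 - cascade F2, [F3/(1+F3*F4)]
Step 3 - sum the parallel branches F1, (F2*[F3/(1+F3*F4)])
Step 2: series.

Therefore the answer is series.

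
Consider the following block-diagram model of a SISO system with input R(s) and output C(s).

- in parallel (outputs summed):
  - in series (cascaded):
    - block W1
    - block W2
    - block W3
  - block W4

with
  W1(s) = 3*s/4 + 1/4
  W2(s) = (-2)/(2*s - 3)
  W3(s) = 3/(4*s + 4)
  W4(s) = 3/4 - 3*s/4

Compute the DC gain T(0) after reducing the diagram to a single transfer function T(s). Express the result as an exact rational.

The answer is 7/8.

Reasoning:
Step 1. cascade W1, W2, W3 gives (-9*s - 3)/(16*s^2 - 8*s - 24)
Step 2. add (W1*W2*W3), W4 (parallel) gives (-12*s^3 + 18*s^2 + 3*s - 21)/(16*s^2 - 8*s - 24)
The step-2 result is T(s). Setting s = 0: T(0) = -21/(-24) = 7/8.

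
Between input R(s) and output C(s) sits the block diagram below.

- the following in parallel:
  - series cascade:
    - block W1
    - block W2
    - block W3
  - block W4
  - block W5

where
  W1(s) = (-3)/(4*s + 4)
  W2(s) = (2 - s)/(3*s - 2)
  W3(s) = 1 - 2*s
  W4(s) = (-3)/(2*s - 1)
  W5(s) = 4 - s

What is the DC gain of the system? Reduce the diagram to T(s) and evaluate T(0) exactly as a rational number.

1. series reduction of W1, W2, W3; result (-6*s^2 + 15*s - 6)/(12*s^2 + 4*s - 8)
2. reduce the parallel group (W1*W2*W3), W4, W5; result (-24*s^4 + 88*s^3 + 4*s^2 - 127*s + 62)/(24*s^3 - 4*s^2 - 20*s + 8)
The step-2 result is T(s). Setting s = 0: T(0) = 62/8 = 31/4.

Hence the answer: 31/4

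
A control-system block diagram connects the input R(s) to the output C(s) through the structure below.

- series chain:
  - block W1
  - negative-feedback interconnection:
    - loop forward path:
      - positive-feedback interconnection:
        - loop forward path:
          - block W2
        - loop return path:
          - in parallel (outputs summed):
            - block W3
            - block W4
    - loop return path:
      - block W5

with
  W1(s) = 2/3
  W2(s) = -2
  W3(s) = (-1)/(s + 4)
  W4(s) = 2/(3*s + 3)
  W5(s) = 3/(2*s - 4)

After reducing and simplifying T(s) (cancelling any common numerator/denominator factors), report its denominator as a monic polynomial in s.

Reducing step by step:

(1) combine W3, W4 in parallel, giving (5 - s)/(3*s^2 + 15*s + 12)
(2) reduce the feedback loop with forward W2 and return (W3+W4), giving (-6*s^2 - 30*s - 24)/(3*s^2 + 13*s + 22)
(3) reduce the feedback loop with forward [W2/(1-W2*(W3+W4))] and return W5, giving (-6*s^3 - 18*s^2 + 36*s + 48)/(3*s^3 - 2*s^2 - 49*s - 80)
(4) combine W1, [[W2/(1-W2*(W3+W4))]/(1+[W2/(1-W2*(W3+W4))]*W5)] in series, giving (-4*s^3 - 12*s^2 + 24*s + 32)/(3*s^3 - 2*s^2 - 49*s - 80)
That last expression is T(s), already simplified. Scaling its denominator by 1/3 (the reciprocal of the leading coefficient) yields the monic denominator.

Answer: s^3 - 2*s^2/3 - 49*s/3 - 80/3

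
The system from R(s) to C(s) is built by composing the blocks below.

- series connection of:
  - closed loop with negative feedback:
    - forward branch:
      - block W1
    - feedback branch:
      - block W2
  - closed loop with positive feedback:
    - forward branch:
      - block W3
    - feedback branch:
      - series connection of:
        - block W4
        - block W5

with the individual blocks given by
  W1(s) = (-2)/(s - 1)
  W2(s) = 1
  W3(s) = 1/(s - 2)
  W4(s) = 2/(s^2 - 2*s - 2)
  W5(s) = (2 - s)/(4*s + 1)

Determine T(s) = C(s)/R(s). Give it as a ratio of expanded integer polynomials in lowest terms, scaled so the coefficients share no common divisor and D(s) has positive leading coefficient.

Reducing step by step:

(1) collapse the loop (W1 forward, W2 return) -> (-2)/(s - 3)
(2) reduce the series chain W4, W5 -> (4 - 2*s)/(4*s^3 - 7*s^2 - 10*s - 2)
(3) apply the feedback formula to W3, (W4*W5) -> (4*s^3 - 7*s^2 - 10*s - 2)/(4*s^4 - 15*s^3 + 4*s^2 + 20*s)
(4) multiply [W1/(1+W1*W2)], [W3/(1-W3*(W4*W5))] (series), giving the overall T(s)

Answer: (-8*s^3 + 14*s^2 + 20*s + 4)/(4*s^5 - 27*s^4 + 49*s^3 + 8*s^2 - 60*s)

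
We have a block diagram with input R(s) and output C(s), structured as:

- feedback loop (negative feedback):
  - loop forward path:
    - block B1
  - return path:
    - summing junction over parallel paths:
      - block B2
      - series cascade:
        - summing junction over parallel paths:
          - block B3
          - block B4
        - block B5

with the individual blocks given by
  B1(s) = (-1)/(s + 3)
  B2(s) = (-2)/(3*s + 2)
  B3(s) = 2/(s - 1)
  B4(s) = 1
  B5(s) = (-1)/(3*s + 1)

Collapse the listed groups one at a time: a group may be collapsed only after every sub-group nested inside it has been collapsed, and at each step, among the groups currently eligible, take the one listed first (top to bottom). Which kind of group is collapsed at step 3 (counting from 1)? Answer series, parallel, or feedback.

Reducing step by step:

Step 1: reduce the parallel group B3, B4
Step 2: combine (B3+B4), B5 in series
Step 3: combine B2, ((B3+B4)*B5) in parallel
Step 4: reduce the feedback loop with forward B1 and return (B2+((B3+B4)*B5))
Step 3 collapses a parallel group.

Answer: parallel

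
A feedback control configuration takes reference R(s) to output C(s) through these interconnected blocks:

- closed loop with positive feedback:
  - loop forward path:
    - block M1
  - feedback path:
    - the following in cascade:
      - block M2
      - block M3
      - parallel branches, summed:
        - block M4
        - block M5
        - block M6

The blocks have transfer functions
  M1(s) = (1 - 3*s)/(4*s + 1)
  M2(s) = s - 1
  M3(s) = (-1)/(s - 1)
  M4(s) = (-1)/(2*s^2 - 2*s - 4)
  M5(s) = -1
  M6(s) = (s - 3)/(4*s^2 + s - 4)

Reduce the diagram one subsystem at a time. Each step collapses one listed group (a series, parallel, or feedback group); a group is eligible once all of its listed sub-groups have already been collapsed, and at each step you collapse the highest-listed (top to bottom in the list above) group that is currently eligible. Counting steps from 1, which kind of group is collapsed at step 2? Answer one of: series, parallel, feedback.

The answer is series.

Reasoning:
1. add M4, M5, M6 (parallel)
2. multiply M2, M3, (M4+M5+M6) (series)
3. close the feedback loop around M1, (M2*M3*(M4+M5+M6))
Step 2: series.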